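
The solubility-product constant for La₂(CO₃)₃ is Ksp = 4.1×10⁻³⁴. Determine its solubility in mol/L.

8.2×10⁻⁸ M

La₂(CO₃)₃(s) ⇌ 2 La³⁺(aq) + 3 CO₃²⁻(aq)
For each mole of La₂(CO₃)₃ that dissolves per liter, [La³⁺] = 2s and [CO₃²⁻] = 3s; let s denote this solubility.
Ksp = [La³⁺]^2[CO₃²⁻]^3 = (2s)^2 · (3s)^3 = 108s^5
108s^5 = 4.1×10⁻³⁴  ⇒  s^5 = 3.8×10⁻³⁶
s = (3.8×10⁻³⁶)^(1/5) = 8.2×10⁻⁸ mol L⁻¹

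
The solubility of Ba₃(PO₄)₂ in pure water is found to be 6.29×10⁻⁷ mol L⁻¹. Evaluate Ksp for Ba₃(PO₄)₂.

Ba₃(PO₄)₂(s) ⇌ 3 Ba²⁺(aq) + 2 PO₄³⁻(aq)
With molar solubility s: [Ba²⁺] = 3s, [PO₄³⁻] = 2s.
Ksp = [Ba²⁺]^3[PO₄³⁻]^2 = (3s)^3 · (2s)^2 = 108s^5
Ksp = 108 × (6.29×10⁻⁷)^5 = 1.06×10⁻²⁹

Ksp = 1.06×10⁻²⁹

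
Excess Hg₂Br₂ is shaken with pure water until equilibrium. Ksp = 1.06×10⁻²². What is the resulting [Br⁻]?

5.96×10⁻⁸ M

Hg₂Br₂(s) ⇌ Hg₂²⁺(aq) + 2 Br⁻(aq)
For each mole of Hg₂Br₂ that dissolves per liter, [Hg₂²⁺] = s and [Br⁻] = 2s; let s denote this solubility.
Ksp = [Hg₂²⁺][Br⁻]^2 = s · (2s)^2 = 4s^3 = 1.06×10⁻²²
s = 2.98×10⁻⁸ mol/L
[Br⁻] = 2s = 5.96×10⁻⁸ mol/L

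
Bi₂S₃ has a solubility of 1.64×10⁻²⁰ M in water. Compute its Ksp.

Bi₂S₃(s) ⇌ 2 Bi³⁺(aq) + 3 S²⁻(aq)
With molar solubility s: [Bi³⁺] = 2s, [S²⁻] = 3s.
Ksp = [Bi³⁺]^2[S²⁻]^3 = (2s)^2 · (3s)^3 = 108s^5
Ksp = 108 × (1.64×10⁻²⁰)^5 = 1.28×10⁻⁹⁷

Ksp = 1.28×10⁻⁹⁷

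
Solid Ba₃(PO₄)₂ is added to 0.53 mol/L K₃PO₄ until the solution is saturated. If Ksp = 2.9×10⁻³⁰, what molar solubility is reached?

Ba₃(PO₄)₂(s) ⇌ 3 Ba²⁺(aq) + 2 PO₄³⁻(aq)
The solution already contains PO₄³⁻ at 0.53 mol/L. Let s be the molar solubility of Ba₃(PO₄)₂.
[PO₄³⁻] ≈ 0.53 mol/L (common ion dominates); [Ba²⁺] = 3s.
Ksp = [Ba²⁺]^3[PO₄³⁻]^2 = (3s)^3(0.53)^2
(3s)^3 = 2.9×10⁻³⁰ / (0.53)^2 = 1.0×10⁻²⁹
s = 7.3×10⁻¹¹ mol/L

7.3×10⁻¹¹ M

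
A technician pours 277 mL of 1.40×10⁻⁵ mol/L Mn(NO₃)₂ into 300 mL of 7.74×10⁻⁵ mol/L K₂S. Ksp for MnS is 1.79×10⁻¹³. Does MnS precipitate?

The combined volume is 577 mL.
[Mn²⁺] = (1.40×10⁻⁵)(277)/577 = 6.72×10⁻⁶ mol/L
[S²⁻] = (7.74×10⁻⁵)(300)/577 = 4.02×10⁻⁵ mol/L
Q = [Mn²⁺][S²⁻] = 2.70×10⁻¹⁰
Q = 2.70×10⁻¹⁰ > Ksp = 1.79×10⁻¹³, so the solution is supersaturated and MnS precipitates.

Yes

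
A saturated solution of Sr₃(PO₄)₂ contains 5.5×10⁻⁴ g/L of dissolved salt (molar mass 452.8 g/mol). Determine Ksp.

Ksp = 2.9×10⁻²⁸

Convert to molarity: s = 5.5×10⁻⁴ / 452.8 = 1.215×10⁻⁶ mol/L
Sr₃(PO₄)₂(s) ⇌ 3 Sr²⁺(aq) + 2 PO₄³⁻(aq)
With molar solubility s: [Sr²⁺] = 3s, [PO₄³⁻] = 2s.
Ksp = [Sr²⁺]^3[PO₄³⁻]^2 = (3s)^3 · (2s)^2 = 108s^5
Ksp = 108 × (1.215×10⁻⁶)^5 = 2.9×10⁻²⁸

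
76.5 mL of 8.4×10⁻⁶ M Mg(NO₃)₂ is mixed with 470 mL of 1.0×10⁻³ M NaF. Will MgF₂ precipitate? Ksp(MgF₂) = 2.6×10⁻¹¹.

No

The combined volume is 546.5 mL.
[Mg²⁺] = (8.4×10⁻⁶)(76.5)/546.5 = 1.2×10⁻⁶ M
[F⁻] = (1.0×10⁻³)(470)/546.5 = 8.6×10⁻⁴ M
Q = [Mg²⁺][F⁻]^2 = 8.7×10⁻¹³
Q = 8.7×10⁻¹³ < Ksp = 2.6×10⁻¹¹, so the solution is unsaturated and no precipitate forms.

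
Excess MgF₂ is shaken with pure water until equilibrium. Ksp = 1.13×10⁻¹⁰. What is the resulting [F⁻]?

MgF₂(s) ⇌ Mg²⁺(aq) + 2 F⁻(aq)
For each mole of MgF₂ that dissolves per liter, [Mg²⁺] = s and [F⁻] = 2s; let s denote this solubility.
Ksp = [Mg²⁺][F⁻]^2 = s · (2s)^2 = 4s^3 = 1.13×10⁻¹⁰
s = 3.05×10⁻⁴ M
[F⁻] = 2s = 6.09×10⁻⁴ M

6.09×10⁻⁴ M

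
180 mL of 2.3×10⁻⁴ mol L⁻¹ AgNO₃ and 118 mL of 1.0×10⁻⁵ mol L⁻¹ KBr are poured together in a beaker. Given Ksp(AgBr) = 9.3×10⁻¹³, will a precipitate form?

After mixing, V = 180 mL + 118 mL = 298 mL.
[Ag⁺] = (2.3×10⁻⁴)(180)/298 = 1.4×10⁻⁴ mol L⁻¹
[Br⁻] = (1.0×10⁻⁵)(118)/298 = 4.0×10⁻⁶ mol L⁻¹
Q = [Ag⁺][Br⁻] = 5.5×10⁻¹⁰
Because Q > Ksp (5.5×10⁻¹⁰ vs 9.3×10⁻¹³), a precipitate of AgBr forms.

Yes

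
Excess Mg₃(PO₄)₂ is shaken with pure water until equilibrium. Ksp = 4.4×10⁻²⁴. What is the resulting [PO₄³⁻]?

Mg₃(PO₄)₂(s) ⇌ 3 Mg²⁺(aq) + 2 PO₄³⁻(aq)
Call the molar solubility s, so that [Mg²⁺] = 3s and [PO₄³⁻] = 2s.
Ksp = [Mg²⁺]^3[PO₄³⁻]^2 = (3s)^3 · (2s)^2 = 108s^5 = 4.4×10⁻²⁴
s = 8.4×10⁻⁶ mol L⁻¹
[PO₄³⁻] = 2s = 1.7×10⁻⁵ mol L⁻¹

1.7×10⁻⁵ M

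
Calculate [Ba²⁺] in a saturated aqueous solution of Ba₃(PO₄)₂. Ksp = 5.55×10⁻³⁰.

Ba₃(PO₄)₂(s) ⇌ 3 Ba²⁺(aq) + 2 PO₄³⁻(aq)
For each mole of Ba₃(PO₄)₂ that dissolves per liter, [Ba²⁺] = 3s and [PO₄³⁻] = 2s; let s denote this solubility.
Ksp = [Ba²⁺]^3[PO₄³⁻]^2 = (3s)^3 · (2s)^2 = 108s^5 = 5.55×10⁻³⁰
s = 5.52×10⁻⁷ mol L⁻¹
[Ba²⁺] = 3s = 1.66×10⁻⁶ mol L⁻¹

1.66×10⁻⁶ M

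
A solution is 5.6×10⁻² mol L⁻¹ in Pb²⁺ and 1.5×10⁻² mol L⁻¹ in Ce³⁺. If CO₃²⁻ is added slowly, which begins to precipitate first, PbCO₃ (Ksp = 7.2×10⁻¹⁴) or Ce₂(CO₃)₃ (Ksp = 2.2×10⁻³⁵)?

Precipitation begins when Q = Ksp.
For PbCO₃: [CO₃²⁻] = (Ksp/[Pb²⁺]) = 1.3×10⁻¹² mol L⁻¹
For Ce₂(CO₃)₃: [CO₃²⁻] = (Ksp/[Ce³⁺]^2)^(1/3) = 4.6×10⁻¹¹ mol L⁻¹
Since PbCO₃ needs less CO₃²⁻ to reach saturation, it precipitates first.

PbCO₃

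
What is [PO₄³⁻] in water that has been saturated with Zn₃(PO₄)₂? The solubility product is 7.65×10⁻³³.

Zn₃(PO₄)₂(s) ⇌ 3 Zn²⁺(aq) + 2 PO₄³⁻(aq)
Let s be the molar solubility. Then [Zn²⁺] = 3s and [PO₄³⁻] = 2s.
Ksp = [Zn²⁺]^3[PO₄³⁻]^2 = (3s)^3 · (2s)^2 = 108s^5 = 7.65×10⁻³³
s = 1.48×10⁻⁷ M
[PO₄³⁻] = 2s = 2.96×10⁻⁷ M

2.96×10⁻⁷ M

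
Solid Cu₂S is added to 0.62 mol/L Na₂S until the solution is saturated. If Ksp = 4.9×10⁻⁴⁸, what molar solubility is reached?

1.4×10⁻²⁴ M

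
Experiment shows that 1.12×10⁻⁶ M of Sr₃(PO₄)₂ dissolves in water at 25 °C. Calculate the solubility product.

Sr₃(PO₄)₂(s) ⇌ 3 Sr²⁺(aq) + 2 PO₄³⁻(aq)
Call the molar solubility s, so that [Sr²⁺] = 3s and [PO₄³⁻] = 2s.
Ksp = [Sr²⁺]^3[PO₄³⁻]^2 = (3s)^3 · (2s)^2 = 108s^5
Ksp = 108 × (1.12×10⁻⁶)^5 = 1.90×10⁻²⁸

Ksp = 1.90×10⁻²⁸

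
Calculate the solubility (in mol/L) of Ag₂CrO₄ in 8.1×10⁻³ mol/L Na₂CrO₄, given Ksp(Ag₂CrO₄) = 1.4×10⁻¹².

6.6×10⁻⁶ M

Ag₂CrO₄(s) ⇌ 2 Ag⁺(aq) + CrO₄²⁻(aq)
The solution already contains CrO₄²⁻ at 8.1×10⁻³ mol/L. Let s be the molar solubility of Ag₂CrO₄.
[CrO₄²⁻] ≈ 8.1×10⁻³ mol/L (common ion dominates); [Ag⁺] = 2s.
Ksp = [Ag⁺]^2[CrO₄²⁻] = (2s)^2(8.1×10⁻³)
(2s)^2 = 1.4×10⁻¹² / (8.1×10⁻³) = 1.7×10⁻¹⁰
s = 6.6×10⁻⁶ mol/L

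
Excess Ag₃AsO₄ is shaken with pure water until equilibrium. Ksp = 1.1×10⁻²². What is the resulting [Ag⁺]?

4.3×10⁻⁶ M

Ag₃AsO₄(s) ⇌ 3 Ag⁺(aq) + AsO₄³⁻(aq)
For each mole of Ag₃AsO₄ that dissolves per liter, [Ag⁺] = 3s and [AsO₄³⁻] = s; let s denote this solubility.
Ksp = [Ag⁺]^3[AsO₄³⁻] = (3s)^3 · s = 27s^4 = 1.1×10⁻²²
s = 1.4×10⁻⁶ M
[Ag⁺] = 3s = 4.3×10⁻⁶ M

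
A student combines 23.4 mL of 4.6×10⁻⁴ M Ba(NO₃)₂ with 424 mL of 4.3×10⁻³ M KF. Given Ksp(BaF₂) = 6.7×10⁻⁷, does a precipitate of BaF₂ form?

The combined volume is 447.4 mL.
[Ba²⁺] = (4.6×10⁻⁴)(23.4)/447.4 = 2.4×10⁻⁵ M
[F⁻] = (4.3×10⁻³)(424)/447.4 = 4.1×10⁻³ M
Q = [Ba²⁺][F⁻]^2 = 4.0×10⁻¹⁰
Since Q (4.0×10⁻¹⁰) is less than Ksp (6.7×10⁻⁷), no BaF₂ precipitates.

No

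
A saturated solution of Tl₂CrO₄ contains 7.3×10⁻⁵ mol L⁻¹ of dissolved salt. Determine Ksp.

Tl₂CrO₄(s) ⇌ 2 Tl⁺(aq) + CrO₄²⁻(aq)
Call the molar solubility s, so that [Tl⁺] = 2s and [CrO₄²⁻] = s.
Ksp = [Tl⁺]^2[CrO₄²⁻] = (2s)^2 · s = 4s^3
Ksp = 4 × (7.3×10⁻⁵)^3 = 1.6×10⁻¹²

Ksp = 1.6×10⁻¹²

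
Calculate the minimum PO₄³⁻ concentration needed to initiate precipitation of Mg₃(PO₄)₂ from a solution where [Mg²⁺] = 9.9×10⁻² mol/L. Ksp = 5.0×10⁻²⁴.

7.2×10⁻¹¹ M

Precipitation of each salt begins when its ion product equals Ksp.
Mg₃(PO₄)₂(s) ⇌ 3 Mg²⁺(aq) + 2 PO₄³⁻(aq)
Ksp = [Mg²⁺]^3[PO₄³⁻]^2 = [PO₄³⁻]^2(9.9×10⁻²)^3
[PO₄³⁻]^2 = 5.0×10⁻²⁴ / (9.9×10⁻²)^3 = 5.2×10⁻²¹
[PO₄³⁻] = 7.2×10⁻¹¹ mol/L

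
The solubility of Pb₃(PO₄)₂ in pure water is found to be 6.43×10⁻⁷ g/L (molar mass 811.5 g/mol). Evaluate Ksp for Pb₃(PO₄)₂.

s = (6.43×10⁻⁷ g L⁻¹)/(811.5 g mol⁻¹) = 7.9236×10⁻¹⁰ M
Pb₃(PO₄)₂(s) ⇌ 3 Pb²⁺(aq) + 2 PO₄³⁻(aq)
Call the molar solubility s, so that [Pb²⁺] = 3s and [PO₄³⁻] = 2s.
Ksp = [Pb²⁺]^3[PO₄³⁻]^2 = (3s)^3 · (2s)^2 = 108s^5
Ksp = 108 × (7.9236×10⁻¹⁰)^5 = 3.37×10⁻⁴⁴

Ksp = 3.37×10⁻⁴⁴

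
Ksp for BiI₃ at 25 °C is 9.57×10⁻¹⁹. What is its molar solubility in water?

1.37×10⁻⁵ M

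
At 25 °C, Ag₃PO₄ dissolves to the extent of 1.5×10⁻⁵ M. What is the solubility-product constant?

Ksp = 1.4×10⁻¹⁸

Ag₃PO₄(s) ⇌ 3 Ag⁺(aq) + PO₄³⁻(aq)
Call the molar solubility s, so that [Ag⁺] = 3s and [PO₄³⁻] = s.
Ksp = [Ag⁺]^3[PO₄³⁻] = (3s)^3 · s = 27s^4
Ksp = 27 × (1.5×10⁻⁵)^4 = 1.4×10⁻¹⁸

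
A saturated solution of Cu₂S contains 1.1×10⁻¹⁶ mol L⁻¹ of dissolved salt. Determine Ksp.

Ksp = 5.3×10⁻⁴⁸

Cu₂S(s) ⇌ 2 Cu⁺(aq) + S²⁻(aq)
Let s be the molar solubility. Then [Cu⁺] = 2s and [S²⁻] = s.
Ksp = [Cu⁺]^2[S²⁻] = (2s)^2 · s = 4s^3
Ksp = 4 × (1.1×10⁻¹⁶)^3 = 5.3×10⁻⁴⁸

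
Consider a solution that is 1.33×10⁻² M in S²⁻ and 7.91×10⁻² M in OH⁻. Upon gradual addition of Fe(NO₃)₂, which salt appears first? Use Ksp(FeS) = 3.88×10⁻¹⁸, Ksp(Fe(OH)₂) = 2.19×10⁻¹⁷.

Precipitation of each salt begins when its ion product equals Ksp.
For FeS: [Fe²⁺] = (Ksp/[S²⁻]) = 2.92×10⁻¹⁶ M
For Fe(OH)₂: [Fe²⁺] = (Ksp/[OH⁻]^2) = 3.50×10⁻¹⁵ M
The smaller threshold [Fe²⁺] is reached first, so FeS precipitates first.

FeS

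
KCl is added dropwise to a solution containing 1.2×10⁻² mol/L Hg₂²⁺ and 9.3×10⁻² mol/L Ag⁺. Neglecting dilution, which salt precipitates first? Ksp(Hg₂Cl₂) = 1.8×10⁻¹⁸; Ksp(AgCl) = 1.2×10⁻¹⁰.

AgCl

Precipitation begins when Q = Ksp.
For Hg₂Cl₂: [Cl⁻] = (Ksp/[Hg₂²⁺])^(1/2) = 1.2×10⁻⁸ mol/L
For AgCl: [Cl⁻] = (Ksp/[Ag⁺]) = 1.3×10⁻⁹ mol/L
Since AgCl needs less Cl⁻ to reach saturation, it precipitates first.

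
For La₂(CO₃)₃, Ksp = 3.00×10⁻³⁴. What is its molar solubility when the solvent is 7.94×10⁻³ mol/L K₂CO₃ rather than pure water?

La₂(CO₃)₃(s) ⇌ 2 La³⁺(aq) + 3 CO₃²⁻(aq)
CO₃²⁻ is already present at 7.94×10⁻³ mol/L. If s mol/L of La₂(CO₃)₃ dissolves, [La³⁺] = 2s while [CO₃²⁻] ≈ 7.94×10⁻³ mol/L.
Ksp = [La³⁺]^2[CO₃²⁻]^3 = (2s)^2(7.94×10⁻³)^3
(2s)^2 = 3.00×10⁻³⁴ / (7.94×10⁻³)^3 = 5.99×10⁻²⁸
s = 1.22×10⁻¹⁴ mol/L

1.22×10⁻¹⁴ M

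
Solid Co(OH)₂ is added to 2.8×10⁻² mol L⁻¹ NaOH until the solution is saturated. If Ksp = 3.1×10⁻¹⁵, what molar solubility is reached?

Co(OH)₂(s) ⇌ Co²⁺(aq) + 2 OH⁻(aq)
Let s be the solubility of Co(OH)₂ here. The common ion gives [OH⁻] ≈ 2.8×10⁻² mol L⁻¹, and [Co²⁺] = s.
Ksp = [Co²⁺][OH⁻]^2 = s(2.8×10⁻²)^2
s = 3.1×10⁻¹⁵ / (2.8×10⁻²)^2 = 4.0×10⁻¹²
s = 4.0×10⁻¹² mol L⁻¹

4.0×10⁻¹² M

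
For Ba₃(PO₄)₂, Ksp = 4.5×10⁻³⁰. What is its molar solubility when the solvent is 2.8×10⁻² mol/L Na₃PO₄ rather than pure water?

Ba₃(PO₄)₂(s) ⇌ 3 Ba²⁺(aq) + 2 PO₄³⁻(aq)
With PO₄³⁻ already at 2.8×10⁻² mol/L and s small, take [PO₄³⁻] ≈ 2.8×10⁻² mol/L and [Ba²⁺] = 3s.
Ksp = [Ba²⁺]^3[PO₄³⁻]^2 = (3s)^3(2.8×10⁻²)^2
(3s)^3 = 4.5×10⁻³⁰ / (2.8×10⁻²)^2 = 5.7×10⁻²⁷
s = 6.0×10⁻¹⁰ mol/L

6.0×10⁻¹⁰ M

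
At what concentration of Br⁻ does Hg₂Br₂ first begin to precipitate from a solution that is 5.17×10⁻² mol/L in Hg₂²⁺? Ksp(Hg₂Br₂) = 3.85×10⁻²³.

A salt starts to precipitate once the ion product Q reaches its Ksp.
Hg₂Br₂(s) ⇌ Hg₂²⁺(aq) + 2 Br⁻(aq)
Ksp = [Hg₂²⁺][Br⁻]^2 = [Br⁻]^2(5.17×10⁻²)
[Br⁻]^2 = 3.85×10⁻²³ / (5.17×10⁻²) = 7.45×10⁻²²
[Br⁻] = 2.73×10⁻¹¹ mol/L

2.73×10⁻¹¹ M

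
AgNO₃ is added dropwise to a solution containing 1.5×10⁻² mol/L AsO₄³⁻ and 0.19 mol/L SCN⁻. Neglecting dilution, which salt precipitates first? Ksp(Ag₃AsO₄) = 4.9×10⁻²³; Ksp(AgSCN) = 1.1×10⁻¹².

AgSCN

Each salt precipitates once Q = Ksp for that salt.
For Ag₃AsO₄: [Ag⁺] = (Ksp/[AsO₄³⁻])^(1/3) = 1.5×10⁻⁷ mol/L
For AgSCN: [Ag⁺] = (Ksp/[SCN⁻]) = 5.8×10⁻¹² mol/L
Since AgSCN needs less Ag⁺ to reach saturation, it precipitates first.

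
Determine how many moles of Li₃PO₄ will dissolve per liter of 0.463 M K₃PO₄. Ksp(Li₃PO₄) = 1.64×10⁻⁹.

Li₃PO₄(s) ⇌ 3 Li⁺(aq) + PO₄³⁻(aq)
With PO₄³⁻ already at 0.463 M and s small, take [PO₄³⁻] ≈ 0.463 M and [Li⁺] = 3s.
Ksp = [Li⁺]^3[PO₄³⁻] = (3s)^3(0.463)
(3s)^3 = 1.64×10⁻⁹ / (0.463) = 3.54×10⁻⁹
s = 5.08×10⁻⁴ M

5.08×10⁻⁴ M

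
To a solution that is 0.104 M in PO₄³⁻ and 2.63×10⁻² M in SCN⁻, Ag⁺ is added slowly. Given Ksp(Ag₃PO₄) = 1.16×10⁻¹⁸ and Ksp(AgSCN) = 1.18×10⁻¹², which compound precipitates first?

AgSCN

Each salt precipitates once Q = Ksp for that salt.
For Ag₃PO₄: [Ag⁺] = (Ksp/[PO₄³⁻])^(1/3) = 2.23×10⁻⁶ M
For AgSCN: [Ag⁺] = (Ksp/[SCN⁻]) = 4.49×10⁻¹¹ M
AgSCN requires the lower [Ag⁺], so it precipitates first.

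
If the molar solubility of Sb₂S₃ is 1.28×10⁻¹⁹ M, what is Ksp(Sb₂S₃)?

Sb₂S₃(s) ⇌ 2 Sb³⁺(aq) + 3 S²⁻(aq)
Call the molar solubility s, so that [Sb³⁺] = 2s and [S²⁻] = 3s.
Ksp = [Sb³⁺]^2[S²⁻]^3 = (2s)^2 · (3s)^3 = 108s^5
Ksp = 108 × (1.28×10⁻¹⁹)^5 = 3.71×10⁻⁹³

Ksp = 3.71×10⁻⁹³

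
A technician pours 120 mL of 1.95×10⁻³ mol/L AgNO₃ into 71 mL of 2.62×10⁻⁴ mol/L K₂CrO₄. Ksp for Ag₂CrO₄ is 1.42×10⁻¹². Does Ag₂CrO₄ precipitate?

Yes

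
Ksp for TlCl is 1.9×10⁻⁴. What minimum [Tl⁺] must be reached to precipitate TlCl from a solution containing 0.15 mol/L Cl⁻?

1.3×10⁻³ M

The threshold for precipitation is Q = Ksp.
TlCl(s) ⇌ Tl⁺(aq) + Cl⁻(aq)
Ksp = [Tl⁺][Cl⁻] = [Tl⁺](0.15)
[Tl⁺] = 1.9×10⁻⁴ / (0.15) = 1.3×10⁻³
[Tl⁺] = 1.3×10⁻³ mol/L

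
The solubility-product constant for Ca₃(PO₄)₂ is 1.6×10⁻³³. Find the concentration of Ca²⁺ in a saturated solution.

3.2×10⁻⁷ M

Ca₃(PO₄)₂(s) ⇌ 3 Ca²⁺(aq) + 2 PO₄³⁻(aq)
Call the molar solubility s, so that [Ca²⁺] = 3s and [PO₄³⁻] = 2s.
Ksp = [Ca²⁺]^3[PO₄³⁻]^2 = (3s)^3 · (2s)^2 = 108s^5 = 1.6×10⁻³³
s = 1.1×10⁻⁷ mol L⁻¹
[Ca²⁺] = 3s = 3.2×10⁻⁷ mol L⁻¹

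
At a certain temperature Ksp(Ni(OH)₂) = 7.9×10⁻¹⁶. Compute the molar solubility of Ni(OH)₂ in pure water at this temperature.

5.8×10⁻⁶ M

Ni(OH)₂(s) ⇌ Ni²⁺(aq) + 2 OH⁻(aq)
If s mol/L of Ni(OH)₂ dissolves, [Ni²⁺] = s and [OH⁻] = 2s.
Ksp = [Ni²⁺][OH⁻]^2 = s · (2s)^2 = 4s^3
4s^3 = 7.9×10⁻¹⁶  ⇒  s^3 = 2.0×10⁻¹⁶
Taking the 3rd root, s = 5.8×10⁻⁶ mol/L.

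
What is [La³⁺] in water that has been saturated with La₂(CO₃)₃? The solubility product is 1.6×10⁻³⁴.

1.4×10⁻⁷ M

La₂(CO₃)₃(s) ⇌ 2 La³⁺(aq) + 3 CO₃²⁻(aq)
For each mole of La₂(CO₃)₃ that dissolves per liter, [La³⁺] = 2s and [CO₃²⁻] = 3s; let s denote this solubility.
Ksp = [La³⁺]^2[CO₃²⁻]^3 = (2s)^2 · (3s)^3 = 108s^5 = 1.6×10⁻³⁴
s = 6.8×10⁻⁸ mol L⁻¹
[La³⁺] = 2s = 1.4×10⁻⁷ mol L⁻¹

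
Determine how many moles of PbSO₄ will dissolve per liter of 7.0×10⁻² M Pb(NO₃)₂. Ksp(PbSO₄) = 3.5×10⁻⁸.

PbSO₄(s) ⇌ Pb²⁺(aq) + SO₄²⁻(aq)
Let s be the solubility of PbSO₄ here. The common ion gives [Pb²⁺] ≈ 7.0×10⁻² M, and [SO₄²⁻] = s.
Ksp = [Pb²⁺][SO₄²⁻] = (7.0×10⁻²)s
s = 3.5×10⁻⁸ / (7.0×10⁻²) = 5.0×10⁻⁷
s = 5.0×10⁻⁷ M

5.0×10⁻⁷ M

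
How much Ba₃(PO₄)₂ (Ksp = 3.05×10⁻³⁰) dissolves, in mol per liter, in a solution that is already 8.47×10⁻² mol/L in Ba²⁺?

3.54×10⁻¹⁴ M

Ba₃(PO₄)₂(s) ⇌ 3 Ba²⁺(aq) + 2 PO₄³⁻(aq)
Ba²⁺ is already present at 8.47×10⁻² mol/L. If s mol/L of Ba₃(PO₄)₂ dissolves, [PO₄³⁻] = 2s while [Ba²⁺] ≈ 8.47×10⁻² mol/L.
Ksp = [Ba²⁺]^3[PO₄³⁻]^2 = (8.47×10⁻²)^3(2s)^2
(2s)^2 = 3.05×10⁻³⁰ / (8.47×10⁻²)^3 = 5.02×10⁻²⁷
s = 3.54×10⁻¹⁴ mol/L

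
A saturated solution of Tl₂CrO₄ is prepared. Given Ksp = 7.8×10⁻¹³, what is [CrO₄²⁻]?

5.8×10⁻⁵ M

Tl₂CrO₄(s) ⇌ 2 Tl⁺(aq) + CrO₄²⁻(aq)
Call the molar solubility s, so that [Tl⁺] = 2s and [CrO₄²⁻] = s.
Ksp = [Tl⁺]^2[CrO₄²⁻] = (2s)^2 · s = 4s^3 = 7.8×10⁻¹³
s = 5.8×10⁻⁵ mol/L
[CrO₄²⁻] = s = 5.8×10⁻⁵ mol/L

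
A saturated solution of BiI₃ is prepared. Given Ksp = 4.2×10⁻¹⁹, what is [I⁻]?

3.4×10⁻⁵ M

BiI₃(s) ⇌ Bi³⁺(aq) + 3 I⁻(aq)
Let s be the molar solubility. Then [Bi³⁺] = s and [I⁻] = 3s.
Ksp = [Bi³⁺][I⁻]^3 = s · (3s)^3 = 27s^4 = 4.2×10⁻¹⁹
s = 1.1×10⁻⁵ M
[I⁻] = 3s = 3.4×10⁻⁵ M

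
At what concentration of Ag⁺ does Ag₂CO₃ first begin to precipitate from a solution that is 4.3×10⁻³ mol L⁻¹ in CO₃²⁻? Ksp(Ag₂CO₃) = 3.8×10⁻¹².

3.0×10⁻⁵ M

Each salt precipitates once Q = Ksp for that salt.
Ag₂CO₃(s) ⇌ 2 Ag⁺(aq) + CO₃²⁻(aq)
Ksp = [Ag⁺]^2[CO₃²⁻] = [Ag⁺]^2(4.3×10⁻³)
[Ag⁺]^2 = 3.8×10⁻¹² / (4.3×10⁻³) = 8.8×10⁻¹⁰
[Ag⁺] = 3.0×10⁻⁵ mol L⁻¹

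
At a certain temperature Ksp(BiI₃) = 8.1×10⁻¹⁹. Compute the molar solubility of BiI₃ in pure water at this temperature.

1.3×10⁻⁵ M

BiI₃(s) ⇌ Bi³⁺(aq) + 3 I⁻(aq)
With molar solubility s: [Bi³⁺] = s, [I⁻] = 3s.
Ksp = [Bi³⁺][I⁻]^3 = s · (3s)^3 = 27s^4
27s^4 = 8.1×10⁻¹⁹  ⇒  s^4 = 3.0×10⁻²⁰
s = 1.3×10⁻⁵ mol L⁻¹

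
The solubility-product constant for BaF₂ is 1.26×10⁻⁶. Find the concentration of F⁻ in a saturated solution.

1.36×10⁻² M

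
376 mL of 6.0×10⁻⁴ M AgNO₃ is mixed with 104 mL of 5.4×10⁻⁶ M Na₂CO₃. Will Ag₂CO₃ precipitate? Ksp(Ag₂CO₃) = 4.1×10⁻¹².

Total volume after mixing = 376 + 104 = 480 mL.
[Ag⁺] = (6.0×10⁻⁴)(376)/480 = 4.7×10⁻⁴ M
[CO₃²⁻] = (5.4×10⁻⁶)(104)/480 = 1.2×10⁻⁶ M
Q = [Ag⁺]^2[CO₃²⁻] = 2.6×10⁻¹³
Since Q (2.6×10⁻¹³) is less than Ksp (4.1×10⁻¹²), no Ag₂CO₃ precipitates.

No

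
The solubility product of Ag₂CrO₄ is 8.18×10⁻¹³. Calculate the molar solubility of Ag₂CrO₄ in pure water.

5.89×10⁻⁵ M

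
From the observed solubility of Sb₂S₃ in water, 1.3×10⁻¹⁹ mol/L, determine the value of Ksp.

Ksp = 4.0×10⁻⁹³

Sb₂S₃(s) ⇌ 2 Sb³⁺(aq) + 3 S²⁻(aq)
If s mol/L of Sb₂S₃ dissolves, [Sb³⁺] = 2s and [S²⁻] = 3s.
Ksp = [Sb³⁺]^2[S²⁻]^3 = (2s)^2 · (3s)^3 = 108s^5
Ksp = 108 × (1.3×10⁻¹⁹)^5 = 4.0×10⁻⁹³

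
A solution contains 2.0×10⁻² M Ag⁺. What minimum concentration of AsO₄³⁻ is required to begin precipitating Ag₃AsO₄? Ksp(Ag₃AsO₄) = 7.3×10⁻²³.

9.1×10⁻¹⁸ M

Precipitation of each salt begins when its ion product equals Ksp.
Ag₃AsO₄(s) ⇌ 3 Ag⁺(aq) + AsO₄³⁻(aq)
Ksp = [Ag⁺]^3[AsO₄³⁻] = [AsO₄³⁻](2.0×10⁻²)^3
[AsO₄³⁻] = 7.3×10⁻²³ / (2.0×10⁻²)^3 = 9.1×10⁻¹⁸
[AsO₄³⁻] = 9.1×10⁻¹⁸ M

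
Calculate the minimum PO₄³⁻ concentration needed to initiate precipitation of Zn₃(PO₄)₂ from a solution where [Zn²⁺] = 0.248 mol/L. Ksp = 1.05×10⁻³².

8.30×10⁻¹⁶ M

A salt starts to precipitate once the ion product Q reaches its Ksp.
Zn₃(PO₄)₂(s) ⇌ 3 Zn²⁺(aq) + 2 PO₄³⁻(aq)
Ksp = [Zn²⁺]^3[PO₄³⁻]^2 = [PO₄³⁻]^2(0.248)^3
[PO₄³⁻]^2 = 1.05×10⁻³² / (0.248)^3 = 6.88×10⁻³¹
[PO₄³⁻] = 8.30×10⁻¹⁶ mol/L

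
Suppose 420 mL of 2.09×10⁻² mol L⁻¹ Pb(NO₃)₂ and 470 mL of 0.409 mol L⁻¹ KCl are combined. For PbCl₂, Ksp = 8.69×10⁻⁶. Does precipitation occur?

Yes

After mixing, V = 420 mL + 470 mL = 890 mL.
[Pb²⁺] = (2.09×10⁻²)(420)/890 = 9.86×10⁻³ mol L⁻¹
[Cl⁻] = (0.409)(470)/890 = 0.216 mol L⁻¹
Q = [Pb²⁺][Cl⁻]^2 = 4.60×10⁻⁴
Because Q > Ksp (4.60×10⁻⁴ vs 8.69×10⁻⁶), a precipitate of PbCl₂ forms.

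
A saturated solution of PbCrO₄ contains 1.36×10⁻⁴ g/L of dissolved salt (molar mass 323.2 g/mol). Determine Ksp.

s = (1.36×10⁻⁴ g L⁻¹)/(323.2 g mol⁻¹) = 4.2079×10⁻⁷ M
PbCrO₄(s) ⇌ Pb²⁺(aq) + CrO₄²⁻(aq)
If s mol/L of PbCrO₄ dissolves, [Pb²⁺] = s and [CrO₄²⁻] = s.
Ksp = [Pb²⁺][CrO₄²⁻] = s · s = s^2
Ksp = (4.2079×10⁻⁷)^2 = 1.77×10⁻¹³

Ksp = 1.77×10⁻¹³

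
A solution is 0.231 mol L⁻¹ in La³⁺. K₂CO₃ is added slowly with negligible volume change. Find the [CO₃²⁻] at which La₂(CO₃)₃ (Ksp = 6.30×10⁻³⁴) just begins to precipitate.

The threshold for precipitation is Q = Ksp.
La₂(CO₃)₃(s) ⇌ 2 La³⁺(aq) + 3 CO₃²⁻(aq)
Ksp = [La³⁺]^2[CO₃²⁻]^3 = [CO₃²⁻]^3(0.231)^2
[CO₃²⁻]^3 = 6.30×10⁻³⁴ / (0.231)^2 = 1.18×10⁻³²
[CO₃²⁻] = 2.28×10⁻¹¹ mol L⁻¹

2.28×10⁻¹¹ M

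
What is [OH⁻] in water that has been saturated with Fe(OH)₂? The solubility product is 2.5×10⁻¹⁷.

Fe(OH)₂(s) ⇌ Fe²⁺(aq) + 2 OH⁻(aq)
If s mol/L of Fe(OH)₂ dissolves, [Fe²⁺] = s and [OH⁻] = 2s.
Ksp = [Fe²⁺][OH⁻]^2 = s · (2s)^2 = 4s^3 = 2.5×10⁻¹⁷
s = 1.8×10⁻⁶ mol/L
[OH⁻] = 2s = 3.7×10⁻⁶ mol/L

3.7×10⁻⁶ M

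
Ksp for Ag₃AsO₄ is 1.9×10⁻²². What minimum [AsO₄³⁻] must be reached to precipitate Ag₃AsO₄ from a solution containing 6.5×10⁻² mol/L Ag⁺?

6.9×10⁻¹⁹ M

Precipitation of each salt begins when its ion product equals Ksp.
Ag₃AsO₄(s) ⇌ 3 Ag⁺(aq) + AsO₄³⁻(aq)
Ksp = [Ag⁺]^3[AsO₄³⁻] = [AsO₄³⁻](6.5×10⁻²)^3
[AsO₄³⁻] = 1.9×10⁻²² / (6.5×10⁻²)^3 = 6.9×10⁻¹⁹
[AsO₄³⁻] = 6.9×10⁻¹⁹ mol/L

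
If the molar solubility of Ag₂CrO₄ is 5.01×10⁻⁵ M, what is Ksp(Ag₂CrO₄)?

Ag₂CrO₄(s) ⇌ 2 Ag⁺(aq) + CrO₄²⁻(aq)
With molar solubility s: [Ag⁺] = 2s, [CrO₄²⁻] = s.
Ksp = [Ag⁺]^2[CrO₄²⁻] = (2s)^2 · s = 4s^3
Ksp = 4 × (5.01×10⁻⁵)^3 = 5.03×10⁻¹³

Ksp = 5.03×10⁻¹³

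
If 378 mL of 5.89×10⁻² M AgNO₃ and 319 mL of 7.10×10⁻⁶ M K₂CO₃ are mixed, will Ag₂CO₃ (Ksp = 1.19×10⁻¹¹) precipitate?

Yes

The combined volume is 697 mL.
[Ag⁺] = (5.89×10⁻²)(378)/697 = 3.19×10⁻² M
[CO₃²⁻] = (7.10×10⁻⁶)(319)/697 = 3.25×10⁻⁶ M
Q = [Ag⁺]^2[CO₃²⁻] = 3.32×10⁻⁹
Since Q (3.32×10⁻⁹) exceeds Ksp (1.19×10⁻¹¹), Ag₂CO₃ will precipitate.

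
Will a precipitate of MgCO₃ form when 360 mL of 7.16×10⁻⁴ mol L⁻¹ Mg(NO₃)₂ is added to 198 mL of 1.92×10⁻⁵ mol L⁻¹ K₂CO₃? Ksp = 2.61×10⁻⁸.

No

Total volume after mixing = 360 + 198 = 558 mL.
[Mg²⁺] = (7.16×10⁻⁴)(360)/558 = 4.62×10⁻⁴ mol L⁻¹
[CO₃²⁻] = (1.92×10⁻⁵)(198)/558 = 6.81×10⁻⁶ mol L⁻¹
Q = [Mg²⁺][CO₃²⁻] = 3.15×10⁻⁹
Since Q (3.15×10⁻⁹) is less than Ksp (2.61×10⁻⁸), no MgCO₃ precipitates.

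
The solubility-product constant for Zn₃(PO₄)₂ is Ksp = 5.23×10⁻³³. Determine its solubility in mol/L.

1.37×10⁻⁷ M

Zn₃(PO₄)₂(s) ⇌ 3 Zn²⁺(aq) + 2 PO₄³⁻(aq)
Call the molar solubility s, so that [Zn²⁺] = 3s and [PO₄³⁻] = 2s.
Ksp = [Zn²⁺]^3[PO₄³⁻]^2 = (3s)^3 · (2s)^2 = 108s^5
108s^5 = 5.23×10⁻³³  ⇒  s^5 = 4.84×10⁻³⁵
s = (4.84×10⁻³⁵)^(1/5) = 1.37×10⁻⁷ M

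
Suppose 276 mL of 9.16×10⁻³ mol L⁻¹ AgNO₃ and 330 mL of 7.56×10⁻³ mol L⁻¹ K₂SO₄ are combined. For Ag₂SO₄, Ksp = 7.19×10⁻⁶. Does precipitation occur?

After mixing, V = 276 mL + 330 mL = 606 mL.
[Ag⁺] = (9.16×10⁻³)(276)/606 = 4.17×10⁻³ mol L⁻¹
[SO₄²⁻] = (7.56×10⁻³)(330)/606 = 4.12×10⁻³ mol L⁻¹
Q = [Ag⁺]^2[SO₄²⁻] = 7.17×10⁻⁸
Q < Ksp (7.17×10⁻⁸ vs 7.19×10⁻⁶); the solution remains unsaturated and no precipitate forms.

No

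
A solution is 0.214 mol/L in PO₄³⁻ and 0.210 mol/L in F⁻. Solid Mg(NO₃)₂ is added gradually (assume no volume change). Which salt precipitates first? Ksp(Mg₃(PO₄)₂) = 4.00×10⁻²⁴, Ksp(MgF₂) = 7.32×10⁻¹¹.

MgF₂

Each salt precipitates once Q = Ksp for that salt.
For Mg₃(PO₄)₂: [Mg²⁺] = (Ksp/[PO₄³⁻]^2)^(1/3) = 4.44×10⁻⁸ mol/L
For MgF₂: [Mg²⁺] = (Ksp/[F⁻]^2) = 1.66×10⁻⁹ mol/L
The smaller threshold [Mg²⁺] is reached first, so MgF₂ precipitates first.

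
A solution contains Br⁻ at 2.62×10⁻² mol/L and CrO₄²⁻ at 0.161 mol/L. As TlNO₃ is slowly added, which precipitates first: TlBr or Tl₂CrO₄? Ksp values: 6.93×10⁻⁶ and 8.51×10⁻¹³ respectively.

Tl₂CrO₄

Precipitation of each salt begins when its ion product equals Ksp.
For TlBr: [Tl⁺] = (Ksp/[Br⁻]) = 2.65×10⁻⁴ mol/L
For Tl₂CrO₄: [Tl⁺] = (Ksp/[CrO₄²⁻])^(1/2) = 2.30×10⁻⁶ mol/L
Since Tl₂CrO₄ needs less Tl⁺ to reach saturation, it precipitates first.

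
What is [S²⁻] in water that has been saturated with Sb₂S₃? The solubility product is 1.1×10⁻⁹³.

3.0×10⁻¹⁹ M

Sb₂S₃(s) ⇌ 2 Sb³⁺(aq) + 3 S²⁻(aq)
With molar solubility s: [Sb³⁺] = 2s, [S²⁻] = 3s.
Ksp = [Sb³⁺]^2[S²⁻]^3 = (2s)^2 · (3s)^3 = 108s^5 = 1.1×10⁻⁹³
s = 1.0×10⁻¹⁹ M
[S²⁻] = 3s = 3.0×10⁻¹⁹ M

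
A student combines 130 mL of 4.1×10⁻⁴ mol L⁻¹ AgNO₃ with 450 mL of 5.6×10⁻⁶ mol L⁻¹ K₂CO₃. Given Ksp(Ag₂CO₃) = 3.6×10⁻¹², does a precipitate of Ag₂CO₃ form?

No

Total volume after mixing = 130 + 450 = 580 mL.
[Ag⁺] = (4.1×10⁻⁴)(130)/580 = 9.2×10⁻⁵ mol L⁻¹
[CO₃²⁻] = (5.6×10⁻⁶)(450)/580 = 4.3×10⁻⁶ mol L⁻¹
Q = [Ag⁺]^2[CO₃²⁻] = 3.7×10⁻¹⁴
Q = 3.7×10⁻¹⁴ < Ksp = 3.6×10⁻¹², so the solution is unsaturated and no precipitate forms.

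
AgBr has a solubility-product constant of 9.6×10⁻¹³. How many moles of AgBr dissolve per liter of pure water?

9.8×10⁻⁷ M

AgBr(s) ⇌ Ag⁺(aq) + Br⁻(aq)
If s mol/L of AgBr dissolves, [Ag⁺] = s and [Br⁻] = s.
Ksp = [Ag⁺][Br⁻] = s · s = s^2
s^2 = 9.6×10⁻¹³
Taking the 2nd root, s = 9.8×10⁻⁷ mol L⁻¹.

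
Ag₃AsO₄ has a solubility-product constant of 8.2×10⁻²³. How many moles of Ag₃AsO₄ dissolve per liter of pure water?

1.3×10⁻⁶ M

Ag₃AsO₄(s) ⇌ 3 Ag⁺(aq) + AsO₄³⁻(aq)
If s mol/L of Ag₃AsO₄ dissolves, [Ag⁺] = 3s and [AsO₄³⁻] = s.
Ksp = [Ag⁺]^3[AsO₄³⁻] = (3s)^3 · s = 27s^4
27s^4 = 8.2×10⁻²³  ⇒  s^4 = 3.0×10⁻²⁴
Taking the 4th root, s = 1.3×10⁻⁶ M.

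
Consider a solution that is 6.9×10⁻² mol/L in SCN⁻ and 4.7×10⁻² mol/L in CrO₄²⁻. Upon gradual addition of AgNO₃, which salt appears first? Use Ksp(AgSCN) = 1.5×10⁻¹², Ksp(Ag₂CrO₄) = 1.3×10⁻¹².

A salt starts to precipitate once the ion product Q reaches its Ksp.
For AgSCN: [Ag⁺] = (Ksp/[SCN⁻]) = 2.2×10⁻¹¹ mol/L
For Ag₂CrO₄: [Ag⁺] = (Ksp/[CrO₄²⁻])^(1/2) = 5.3×10⁻⁶ mol/L
The smaller threshold [Ag⁺] is reached first, so AgSCN precipitates first.

AgSCN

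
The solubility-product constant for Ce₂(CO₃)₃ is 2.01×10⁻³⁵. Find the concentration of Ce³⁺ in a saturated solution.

9.02×10⁻⁸ M

Ce₂(CO₃)₃(s) ⇌ 2 Ce³⁺(aq) + 3 CO₃²⁻(aq)
With molar solubility s: [Ce³⁺] = 2s, [CO₃²⁻] = 3s.
Ksp = [Ce³⁺]^2[CO₃²⁻]^3 = (2s)^2 · (3s)^3 = 108s^5 = 2.01×10⁻³⁵
s = 4.51×10⁻⁸ M
[Ce³⁺] = 2s = 9.02×10⁻⁸ M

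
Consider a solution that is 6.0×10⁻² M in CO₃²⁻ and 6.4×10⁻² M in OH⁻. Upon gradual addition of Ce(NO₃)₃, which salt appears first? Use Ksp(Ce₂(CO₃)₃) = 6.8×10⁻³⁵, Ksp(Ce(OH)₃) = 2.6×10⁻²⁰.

The threshold for precipitation is Q = Ksp.
For Ce₂(CO₃)₃: [Ce³⁺] = (Ksp/[CO₃²⁻]^3)^(1/2) = 5.6×10⁻¹⁶ M
For Ce(OH)₃: [Ce³⁺] = (Ksp/[OH⁻]^3) = 9.9×10⁻¹⁷ M
Ce(OH)₃ requires the lower [Ce³⁺], so it precipitates first.

Ce(OH)₃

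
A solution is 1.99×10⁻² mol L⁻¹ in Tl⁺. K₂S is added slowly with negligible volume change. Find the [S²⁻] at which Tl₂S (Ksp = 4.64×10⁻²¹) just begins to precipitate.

1.17×10⁻¹⁷ M

Each salt precipitates once Q = Ksp for that salt.
Tl₂S(s) ⇌ 2 Tl⁺(aq) + S²⁻(aq)
Ksp = [Tl⁺]^2[S²⁻] = [S²⁻](1.99×10⁻²)^2
[S²⁻] = 4.64×10⁻²¹ / (1.99×10⁻²)^2 = 1.17×10⁻¹⁷
[S²⁻] = 1.17×10⁻¹⁷ mol L⁻¹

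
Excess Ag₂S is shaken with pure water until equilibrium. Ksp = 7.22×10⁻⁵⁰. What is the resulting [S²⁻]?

Ag₂S(s) ⇌ 2 Ag⁺(aq) + S²⁻(aq)
Let s be the molar solubility. Then [Ag⁺] = 2s and [S²⁻] = s.
Ksp = [Ag⁺]^2[S²⁻] = (2s)^2 · s = 4s^3 = 7.22×10⁻⁵⁰
s = 2.62×10⁻¹⁷ M
[S²⁻] = s = 2.62×10⁻¹⁷ M

2.62×10⁻¹⁷ M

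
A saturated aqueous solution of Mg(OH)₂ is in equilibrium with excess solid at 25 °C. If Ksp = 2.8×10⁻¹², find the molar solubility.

8.9×10⁻⁵ M

Mg(OH)₂(s) ⇌ Mg²⁺(aq) + 2 OH⁻(aq)
With molar solubility s: [Mg²⁺] = s, [OH⁻] = 2s.
Ksp = [Mg²⁺][OH⁻]^2 = s · (2s)^2 = 4s^3
4s^3 = 2.8×10⁻¹²  ⇒  s^3 = 7.0×10⁻¹³
s = (7.0×10⁻¹³)^(1/3) = 8.9×10⁻⁵ mol L⁻¹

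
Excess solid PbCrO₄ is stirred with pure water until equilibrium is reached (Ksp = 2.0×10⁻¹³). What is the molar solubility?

PbCrO₄(s) ⇌ Pb²⁺(aq) + CrO₄²⁻(aq)
Call the molar solubility s, so that [Pb²⁺] = s and [CrO₄²⁻] = s.
Ksp = [Pb²⁺][CrO₄²⁻] = s · s = s^2
s^2 = 2.0×10⁻¹³
s = 4.5×10⁻⁷ M

4.5×10⁻⁷ M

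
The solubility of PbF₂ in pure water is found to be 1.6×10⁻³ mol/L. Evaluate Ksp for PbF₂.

Ksp = 1.6×10⁻⁸

PbF₂(s) ⇌ Pb²⁺(aq) + 2 F⁻(aq)
With molar solubility s: [Pb²⁺] = s, [F⁻] = 2s.
Ksp = [Pb²⁺][F⁻]^2 = s · (2s)^2 = 4s^3
Ksp = 4 × (1.6×10⁻³)^3 = 1.6×10⁻⁸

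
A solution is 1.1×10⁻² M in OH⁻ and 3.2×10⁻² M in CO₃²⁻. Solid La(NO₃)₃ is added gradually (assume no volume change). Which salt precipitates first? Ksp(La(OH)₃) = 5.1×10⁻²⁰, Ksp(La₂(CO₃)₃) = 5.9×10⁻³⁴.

Each salt precipitates once Q = Ksp for that salt.
For La(OH)₃: [La³⁺] = (Ksp/[OH⁻]^3) = 3.8×10⁻¹⁴ M
For La₂(CO₃)₃: [La³⁺] = (Ksp/[CO₃²⁻]^3)^(1/2) = 4.2×10⁻¹⁵ M
La₂(CO₃)₃ requires the lower [La³⁺], so it precipitates first.

La₂(CO₃)₃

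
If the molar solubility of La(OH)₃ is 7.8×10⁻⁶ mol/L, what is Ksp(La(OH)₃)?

Ksp = 1.0×10⁻¹⁹

La(OH)₃(s) ⇌ La³⁺(aq) + 3 OH⁻(aq)
If s mol/L of La(OH)₃ dissolves, [La³⁺] = s and [OH⁻] = 3s.
Ksp = [La³⁺][OH⁻]^3 = s · (3s)^3 = 27s^4
Ksp = 27 × (7.8×10⁻⁶)^4 = 1.0×10⁻¹⁹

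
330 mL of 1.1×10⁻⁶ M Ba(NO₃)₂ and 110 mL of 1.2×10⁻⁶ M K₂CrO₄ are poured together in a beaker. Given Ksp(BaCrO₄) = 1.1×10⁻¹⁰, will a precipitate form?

No

After mixing, V = 330 mL + 110 mL = 440 mL.
[Ba²⁺] = (1.1×10⁻⁶)(330)/440 = 8.3×10⁻⁷ M
[CrO₄²⁻] = (1.2×10⁻⁶)(110)/440 = 3.0×10⁻⁷ M
Q = [Ba²⁺][CrO₄²⁻] = 2.5×10⁻¹³
Q < Ksp (2.5×10⁻¹³ vs 1.1×10⁻¹⁰); the solution remains unsaturated and no precipitate forms.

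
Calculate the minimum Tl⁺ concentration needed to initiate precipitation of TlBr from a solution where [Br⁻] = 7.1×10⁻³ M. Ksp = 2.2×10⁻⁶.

3.1×10⁻⁴ M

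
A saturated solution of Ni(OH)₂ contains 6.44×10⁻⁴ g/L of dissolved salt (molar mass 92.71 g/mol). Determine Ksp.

Molar solubility s = (6.44×10⁻⁴ g/L) / (92.71 g/mol) = 6.9464×10⁻⁶ mol/L
Ni(OH)₂(s) ⇌ Ni²⁺(aq) + 2 OH⁻(aq)
If s mol/L of Ni(OH)₂ dissolves, [Ni²⁺] = s and [OH⁻] = 2s.
Ksp = [Ni²⁺][OH⁻]^2 = s · (2s)^2 = 4s^3
Ksp = 4 × (6.9464×10⁻⁶)^3 = 1.34×10⁻¹⁵

Ksp = 1.34×10⁻¹⁵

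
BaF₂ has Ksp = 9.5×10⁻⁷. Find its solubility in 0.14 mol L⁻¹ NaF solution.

BaF₂(s) ⇌ Ba²⁺(aq) + 2 F⁻(aq)
F⁻ is already present at 0.14 mol L⁻¹. If s mol/L of BaF₂ dissolves, [Ba²⁺] = s while [F⁻] ≈ 0.14 mol L⁻¹.
Ksp = [Ba²⁺][F⁻]^2 = s(0.14)^2
s = 9.5×10⁻⁷ / (0.14)^2 = 4.8×10⁻⁵
s = 4.8×10⁻⁵ mol L⁻¹

4.8×10⁻⁵ M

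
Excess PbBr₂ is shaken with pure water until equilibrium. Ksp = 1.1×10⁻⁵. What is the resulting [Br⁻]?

2.8×10⁻² M

PbBr₂(s) ⇌ Pb²⁺(aq) + 2 Br⁻(aq)
For each mole of PbBr₂ that dissolves per liter, [Pb²⁺] = s and [Br⁻] = 2s; let s denote this solubility.
Ksp = [Pb²⁺][Br⁻]^2 = s · (2s)^2 = 4s^3 = 1.1×10⁻⁵
s = 1.4×10⁻² M
[Br⁻] = 2s = 2.8×10⁻² M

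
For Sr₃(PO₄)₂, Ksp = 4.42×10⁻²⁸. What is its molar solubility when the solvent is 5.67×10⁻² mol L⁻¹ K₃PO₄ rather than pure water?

Sr₃(PO₄)₂(s) ⇌ 3 Sr²⁺(aq) + 2 PO₄³⁻(aq)
The solution already contains PO₄³⁻ at 5.67×10⁻² mol L⁻¹. Let s be the molar solubility of Sr₃(PO₄)₂.
[PO₄³⁻] ≈ 5.67×10⁻² mol L⁻¹ (common ion dominates); [Sr²⁺] = 3s.
Ksp = [Sr²⁺]^3[PO₄³⁻]^2 = (3s)^3(5.67×10⁻²)^2
(3s)^3 = 4.42×10⁻²⁸ / (5.67×10⁻²)^2 = 1.37×10⁻²⁵
s = 1.72×10⁻⁹ mol L⁻¹

1.72×10⁻⁹ M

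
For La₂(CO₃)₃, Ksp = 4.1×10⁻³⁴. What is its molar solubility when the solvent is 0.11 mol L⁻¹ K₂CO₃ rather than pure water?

La₂(CO₃)₃(s) ⇌ 2 La³⁺(aq) + 3 CO₃²⁻(aq)
Let s be the solubility of La₂(CO₃)₃ here. The common ion gives [CO₃²⁻] ≈ 0.11 mol L⁻¹, and [La³⁺] = 2s.
Ksp = [La³⁺]^2[CO₃²⁻]^3 = (2s)^2(0.11)^3
(2s)^2 = 4.1×10⁻³⁴ / (0.11)^3 = 3.1×10⁻³¹
s = 2.8×10⁻¹⁶ mol L⁻¹

2.8×10⁻¹⁶ M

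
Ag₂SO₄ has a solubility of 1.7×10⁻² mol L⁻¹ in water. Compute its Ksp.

Ag₂SO₄(s) ⇌ 2 Ag⁺(aq) + SO₄²⁻(aq)
If s mol/L of Ag₂SO₄ dissolves, [Ag⁺] = 2s and [SO₄²⁻] = s.
Ksp = [Ag⁺]^2[SO₄²⁻] = (2s)^2 · s = 4s^3
Ksp = 4 × (1.7×10⁻²)^3 = 2.0×10⁻⁵

Ksp = 2.0×10⁻⁵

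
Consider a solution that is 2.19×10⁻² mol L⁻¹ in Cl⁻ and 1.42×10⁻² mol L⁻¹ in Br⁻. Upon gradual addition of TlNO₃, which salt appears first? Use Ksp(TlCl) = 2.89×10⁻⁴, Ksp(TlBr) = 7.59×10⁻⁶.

Precipitation begins when Q = Ksp.
For TlCl: [Tl⁺] = (Ksp/[Cl⁻]) = 1.32×10⁻² mol L⁻¹
For TlBr: [Tl⁺] = (Ksp/[Br⁻]) = 5.35×10⁻⁴ mol L⁻¹
TlBr requires the lower [Tl⁺], so it precipitates first.

TlBr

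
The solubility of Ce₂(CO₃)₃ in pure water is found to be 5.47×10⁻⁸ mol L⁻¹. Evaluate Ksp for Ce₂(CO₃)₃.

Ksp = 5.29×10⁻³⁵

Ce₂(CO₃)₃(s) ⇌ 2 Ce³⁺(aq) + 3 CO₃²⁻(aq)
If s mol/L of Ce₂(CO₃)₃ dissolves, [Ce³⁺] = 2s and [CO₃²⁻] = 3s.
Ksp = [Ce³⁺]^2[CO₃²⁻]^3 = (2s)^2 · (3s)^3 = 108s^5
Ksp = 108 × (5.47×10⁻⁸)^5 = 5.29×10⁻³⁵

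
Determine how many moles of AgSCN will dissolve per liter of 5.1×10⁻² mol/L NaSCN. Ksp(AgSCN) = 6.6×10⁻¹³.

AgSCN(s) ⇌ Ag⁺(aq) + SCN⁻(aq)
Let s be the solubility of AgSCN here. The common ion gives [SCN⁻] ≈ 5.1×10⁻² mol/L, and [Ag⁺] = s.
Ksp = [Ag⁺][SCN⁻] = s(5.1×10⁻²)
s = 6.6×10⁻¹³ / (5.1×10⁻²) = 1.3×10⁻¹¹
s = 1.3×10⁻¹¹ mol/L

1.3×10⁻¹¹ M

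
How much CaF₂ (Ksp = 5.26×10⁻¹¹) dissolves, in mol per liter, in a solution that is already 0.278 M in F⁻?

6.81×10⁻¹⁰ M

CaF₂(s) ⇌ Ca²⁺(aq) + 2 F⁻(aq)
F⁻ is already present at 0.278 M. If s mol/L of CaF₂ dissolves, [Ca²⁺] = s while [F⁻] ≈ 0.278 M.
Ksp = [Ca²⁺][F⁻]^2 = s(0.278)^2
s = 5.26×10⁻¹¹ / (0.278)^2 = 6.81×10⁻¹⁰
s = 6.81×10⁻¹⁰ M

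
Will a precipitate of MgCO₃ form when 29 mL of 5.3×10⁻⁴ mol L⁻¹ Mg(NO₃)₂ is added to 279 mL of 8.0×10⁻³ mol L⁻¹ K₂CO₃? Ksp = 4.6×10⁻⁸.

The combined volume is 308 mL.
[Mg²⁺] = (5.3×10⁻⁴)(29)/308 = 5.0×10⁻⁵ mol L⁻¹
[CO₃²⁻] = (8.0×10⁻³)(279)/308 = 7.2×10⁻³ mol L⁻¹
Q = [Mg²⁺][CO₃²⁻] = 3.6×10⁻⁷
Q = 3.6×10⁻⁷ > Ksp = 4.6×10⁻⁸, so the solution is supersaturated and MgCO₃ precipitates.

Yes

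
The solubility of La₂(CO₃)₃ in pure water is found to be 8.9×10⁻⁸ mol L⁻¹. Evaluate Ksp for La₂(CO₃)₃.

La₂(CO₃)₃(s) ⇌ 2 La³⁺(aq) + 3 CO₃²⁻(aq)
If s mol/L of La₂(CO₃)₃ dissolves, [La³⁺] = 2s and [CO₃²⁻] = 3s.
Ksp = [La³⁺]^2[CO₃²⁻]^3 = (2s)^2 · (3s)^3 = 108s^5
Ksp = 108 × (8.9×10⁻⁸)^5 = 6.0×10⁻³⁴

Ksp = 6.0×10⁻³⁴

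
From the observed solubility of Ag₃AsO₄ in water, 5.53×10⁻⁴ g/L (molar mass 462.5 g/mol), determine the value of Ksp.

Ksp = 5.52×10⁻²³

s = (5.53×10⁻⁴ g L⁻¹)/(462.5 g mol⁻¹) = 1.1957×10⁻⁶ M
Ag₃AsO₄(s) ⇌ 3 Ag⁺(aq) + AsO₄³⁻(aq)
For each mole of Ag₃AsO₄ that dissolves per liter, [Ag⁺] = 3s and [AsO₄³⁻] = s; let s denote this solubility.
Ksp = [Ag⁺]^3[AsO₄³⁻] = (3s)^3 · s = 27s^4
Ksp = 27 × (1.1957×10⁻⁶)^4 = 5.52×10⁻²³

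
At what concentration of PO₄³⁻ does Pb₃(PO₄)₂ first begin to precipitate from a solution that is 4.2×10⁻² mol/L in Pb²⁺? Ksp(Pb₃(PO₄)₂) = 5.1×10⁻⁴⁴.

2.6×10⁻²⁰ M

The threshold for precipitation is Q = Ksp.
Pb₃(PO₄)₂(s) ⇌ 3 Pb²⁺(aq) + 2 PO₄³⁻(aq)
Ksp = [Pb²⁺]^3[PO₄³⁻]^2 = [PO₄³⁻]^2(4.2×10⁻²)^3
[PO₄³⁻]^2 = 5.1×10⁻⁴⁴ / (4.2×10⁻²)^3 = 6.9×10⁻⁴⁰
[PO₄³⁻] = 2.6×10⁻²⁰ mol/L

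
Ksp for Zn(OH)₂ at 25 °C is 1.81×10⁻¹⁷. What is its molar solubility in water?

1.65×10⁻⁶ M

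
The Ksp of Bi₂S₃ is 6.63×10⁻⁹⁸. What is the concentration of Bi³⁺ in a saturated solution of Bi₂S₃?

Bi₂S₃(s) ⇌ 2 Bi³⁺(aq) + 3 S²⁻(aq)
With molar solubility s: [Bi³⁺] = 2s, [S²⁻] = 3s.
Ksp = [Bi³⁺]^2[S²⁻]^3 = (2s)^2 · (3s)^3 = 108s^5 = 6.63×10⁻⁹⁸
s = 1.44×10⁻²⁰ mol/L
[Bi³⁺] = 2s = 2.88×10⁻²⁰ mol/L

2.88×10⁻²⁰ M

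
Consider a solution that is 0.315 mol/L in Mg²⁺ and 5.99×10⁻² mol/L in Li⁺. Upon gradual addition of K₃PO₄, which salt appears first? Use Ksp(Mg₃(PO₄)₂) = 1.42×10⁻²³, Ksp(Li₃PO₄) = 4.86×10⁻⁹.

Each salt precipitates once Q = Ksp for that salt.
For Mg₃(PO₄)₂: [PO₄³⁻] = (Ksp/[Mg²⁺]^3)^(1/2) = 2.13×10⁻¹¹ mol/L
For Li₃PO₄: [PO₄³⁻] = (Ksp/[Li⁺]^3) = 2.26×10⁻⁵ mol/L
Since Mg₃(PO₄)₂ needs less PO₄³⁻ to reach saturation, it precipitates first.

Mg₃(PO₄)₂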